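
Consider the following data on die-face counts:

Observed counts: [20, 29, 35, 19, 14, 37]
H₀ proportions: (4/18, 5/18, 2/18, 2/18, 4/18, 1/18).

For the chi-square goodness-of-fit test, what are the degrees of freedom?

degrees of freedom = 5

df = k − 1 = 6 − 1 = 5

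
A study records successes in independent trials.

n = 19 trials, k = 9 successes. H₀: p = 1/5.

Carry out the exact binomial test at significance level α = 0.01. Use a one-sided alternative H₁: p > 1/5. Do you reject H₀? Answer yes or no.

reject H₀: yes

Exact binomial: n=19, k=9, p₀=1/5=0.2000
P(X≥9) from Σ C(n,i)·p₀^i·(1−p₀)^(n−i)
p-value (one-sided, H₁ greater) = 0.00666
At α=0.01: p < α → reject H₀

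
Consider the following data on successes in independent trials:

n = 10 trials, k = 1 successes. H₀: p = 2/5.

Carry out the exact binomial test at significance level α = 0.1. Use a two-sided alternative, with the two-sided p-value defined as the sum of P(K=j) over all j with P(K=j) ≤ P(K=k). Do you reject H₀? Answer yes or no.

Exact binomial: n=10, k=1, p₀=2/5=0.4000
P(X=j) = C(n,j)·p₀^j·(1−p₀)^(n−j); p = Σ P(X=j) over j with P(X=j) ≤ P(X=1)
p-value (two-sided) = 0.05865
At α=0.1: p < α → reject H₀

reject H₀: yes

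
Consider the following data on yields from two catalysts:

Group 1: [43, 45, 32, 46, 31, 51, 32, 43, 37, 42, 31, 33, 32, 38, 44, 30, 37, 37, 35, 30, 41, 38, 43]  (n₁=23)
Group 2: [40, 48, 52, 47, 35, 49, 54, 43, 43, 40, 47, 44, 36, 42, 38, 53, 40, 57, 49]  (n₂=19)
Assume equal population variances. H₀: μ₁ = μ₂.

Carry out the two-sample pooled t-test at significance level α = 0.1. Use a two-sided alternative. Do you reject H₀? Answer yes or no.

x̄₁=37.870, s₁=5.987, n₁=23
x̄₂=45.105, s₂=6.280, n₂=19
s_p² = [22·5.987² + 18·6.280²]/40 = 37.4600
SE = √(s_p²·(1/23+1/19)) = 1.8974
t = (37.870−45.105)/1.8974 = -3.8134
df = 40
p-value (two-sided) = 0.00046
At α=0.1: p < α → reject H₀

reject H₀: yes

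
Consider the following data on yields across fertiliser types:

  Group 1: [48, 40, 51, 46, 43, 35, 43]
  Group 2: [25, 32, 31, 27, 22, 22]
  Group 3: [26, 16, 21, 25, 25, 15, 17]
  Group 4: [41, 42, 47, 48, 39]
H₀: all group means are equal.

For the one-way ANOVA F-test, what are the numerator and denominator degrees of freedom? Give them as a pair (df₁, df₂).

k = 4 groups, N = 25 total
df = (k−1, N−k) = (4−1, 25−4) = (3, 21)

degrees of freedom = [3, 21]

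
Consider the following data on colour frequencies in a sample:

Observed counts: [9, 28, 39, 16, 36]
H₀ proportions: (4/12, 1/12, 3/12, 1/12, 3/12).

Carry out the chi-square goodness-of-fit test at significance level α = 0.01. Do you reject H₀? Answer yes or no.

n = 128; E_i = n·p_i = [42.67, 10.67, 32.00, 10.67, 32.00]
χ² = (9−42.67)²/42.67 + (28−10.67)²/10.67 + (39−32.00)²/32.00 + (16−10.67)²/10.67 + (36−32.00)²/32.00 = 59.4297
df = 4
p-value (upper-tail) = 0.00000
At α=0.01: p < α → reject H₀

reject H₀: yes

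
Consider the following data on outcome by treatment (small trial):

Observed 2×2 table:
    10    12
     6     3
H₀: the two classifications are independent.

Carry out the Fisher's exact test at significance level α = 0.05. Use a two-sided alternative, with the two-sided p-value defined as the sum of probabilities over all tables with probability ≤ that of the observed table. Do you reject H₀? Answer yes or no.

reject H₀: no

Margins: r₁=22, r₂=9, c₁=16, c₂=15, n=31
p_obs = C(22,10)·C(9,6)/C(31,16); sum pmf over tables with pmf ≤ p_obs
p-value (two-sided) = 0.43315
At α=0.05: p ≥ α → fail to reject H₀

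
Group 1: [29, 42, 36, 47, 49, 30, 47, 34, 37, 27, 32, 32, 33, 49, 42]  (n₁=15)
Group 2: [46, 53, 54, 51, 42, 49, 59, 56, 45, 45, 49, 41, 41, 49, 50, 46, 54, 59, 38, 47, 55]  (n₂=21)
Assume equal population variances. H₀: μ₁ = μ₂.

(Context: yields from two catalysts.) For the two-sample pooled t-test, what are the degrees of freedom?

degrees of freedom = 34

df = n₁ + n₂ − 2 = 15 + 21 − 2 = 34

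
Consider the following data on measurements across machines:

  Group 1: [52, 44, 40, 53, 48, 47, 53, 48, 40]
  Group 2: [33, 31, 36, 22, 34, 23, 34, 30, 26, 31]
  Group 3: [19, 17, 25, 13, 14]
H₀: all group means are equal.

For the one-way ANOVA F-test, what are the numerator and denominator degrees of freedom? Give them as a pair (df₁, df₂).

k = 3 groups, N = 24 total
df = (k−1, N−k) = (3−1, 24−3) = (2, 21)

degrees of freedom = [2, 21]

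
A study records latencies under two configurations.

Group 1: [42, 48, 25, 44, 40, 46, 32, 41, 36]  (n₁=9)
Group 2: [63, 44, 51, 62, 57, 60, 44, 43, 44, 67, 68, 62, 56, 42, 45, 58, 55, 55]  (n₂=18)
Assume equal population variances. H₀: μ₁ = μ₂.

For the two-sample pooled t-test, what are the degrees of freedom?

degrees of freedom = 25

df = n₁ + n₂ − 2 = 9 + 18 − 2 = 25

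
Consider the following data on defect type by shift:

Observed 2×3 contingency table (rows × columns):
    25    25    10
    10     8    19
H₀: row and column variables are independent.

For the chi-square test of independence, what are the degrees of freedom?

degrees of freedom = 2

df = (r−1)(c−1) = (2−1)·(3−1) = 2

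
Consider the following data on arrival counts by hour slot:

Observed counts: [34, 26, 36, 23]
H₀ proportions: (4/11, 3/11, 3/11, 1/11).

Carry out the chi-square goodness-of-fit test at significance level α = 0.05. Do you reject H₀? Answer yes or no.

n = 119; E_i = n·p_i = [43.27, 32.45, 32.45, 10.82]
χ² = (34−43.27)²/43.27 + (26−32.45)²/32.45 + (36−32.45)²/32.45 + (23−10.82)²/10.82 = 17.3754
df = 3
p-value (upper-tail) = 0.00059
At α=0.05: p < α → reject H₀

reject H₀: yes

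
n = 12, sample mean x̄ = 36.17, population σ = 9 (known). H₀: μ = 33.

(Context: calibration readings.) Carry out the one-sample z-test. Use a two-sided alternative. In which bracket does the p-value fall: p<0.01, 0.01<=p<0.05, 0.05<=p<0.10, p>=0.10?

p-value bracket: p>=0.10

SE = σ/√n = 9/√12 = 2.5981
z = (x̄−μ₀)/SE = (36.17−33)/2.5981 = 1.2201
p-value (two-sided) = 0.22241
→ bracket: p>=0.10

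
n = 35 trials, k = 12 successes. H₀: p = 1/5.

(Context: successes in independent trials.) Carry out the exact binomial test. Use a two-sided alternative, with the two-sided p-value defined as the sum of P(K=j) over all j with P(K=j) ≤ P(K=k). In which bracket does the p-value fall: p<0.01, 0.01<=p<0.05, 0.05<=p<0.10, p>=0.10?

p-value bracket: 0.05<=p<0.10

Exact binomial: n=35, k=12, p₀=1/5=0.2000
P(X=j) = C(n,j)·p₀^j·(1−p₀)^(n−j); p = Σ P(X=j) over j with P(X=j) ≤ P(X=12)
p-value (two-sided) = 0.05340
→ bracket: 0.05<=p<0.10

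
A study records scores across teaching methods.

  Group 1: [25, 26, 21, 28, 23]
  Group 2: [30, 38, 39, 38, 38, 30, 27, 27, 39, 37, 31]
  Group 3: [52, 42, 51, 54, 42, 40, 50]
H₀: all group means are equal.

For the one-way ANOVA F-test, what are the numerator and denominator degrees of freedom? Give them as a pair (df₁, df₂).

k = 3 groups, N = 23 total
df = (k−1, N−k) = (3−1, 23−3) = (2, 20)

degrees of freedom = [2, 20]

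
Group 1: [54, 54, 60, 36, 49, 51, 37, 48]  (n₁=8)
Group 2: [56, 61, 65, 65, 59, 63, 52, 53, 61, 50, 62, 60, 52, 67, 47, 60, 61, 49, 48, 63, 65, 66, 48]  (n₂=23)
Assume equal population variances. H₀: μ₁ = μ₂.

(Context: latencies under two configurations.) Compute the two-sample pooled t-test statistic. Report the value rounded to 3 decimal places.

x̄₁=48.625, s₁=8.348, n₁=8
x̄₂=57.957, s₂=6.609, n₂=23
s_p² = [7·8.348² + 22·6.609²]/29 = 49.9597
SE = √(s_p²·(1/8+1/23)) = 2.9012
t = (48.625−57.957)/2.9012 = -3.2164
df = 29

test statistic = -3.216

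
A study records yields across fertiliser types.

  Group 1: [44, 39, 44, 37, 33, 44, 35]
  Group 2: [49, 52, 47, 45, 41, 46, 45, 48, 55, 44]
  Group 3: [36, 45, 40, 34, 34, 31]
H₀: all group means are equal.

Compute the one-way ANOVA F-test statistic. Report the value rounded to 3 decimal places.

Group means [39.43, 47.20, 36.67], grand mean 42.087
SSB = Σnᵢ(x̄ᵢ−x̄)² = 487.178; SSW = ΣΣ(x−x̄ᵢ)² = 404.648
MSB = 487.178/2 = 243.5892; MSW = 404.648/20 = 20.2324
F = MSB/MSW = 12.0396
df = (2, 20)

test statistic = 12.040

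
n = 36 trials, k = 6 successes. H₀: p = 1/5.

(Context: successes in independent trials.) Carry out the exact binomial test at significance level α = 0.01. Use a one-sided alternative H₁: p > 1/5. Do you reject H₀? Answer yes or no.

Exact binomial: n=36, k=6, p₀=1/5=0.2000
P(X≥6) from Σ C(n,i)·p₀^i·(1−p₀)^(n−i)
p-value (one-sided, H₁ greater) = 0.75363
At α=0.01: p ≥ α → fail to reject H₀

reject H₀: no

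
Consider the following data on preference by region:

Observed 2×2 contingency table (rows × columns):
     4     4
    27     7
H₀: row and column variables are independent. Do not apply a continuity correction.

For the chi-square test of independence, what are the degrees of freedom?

degrees of freedom = 1

df = (r−1)(c−1) = (2−1)·(2−1) = 1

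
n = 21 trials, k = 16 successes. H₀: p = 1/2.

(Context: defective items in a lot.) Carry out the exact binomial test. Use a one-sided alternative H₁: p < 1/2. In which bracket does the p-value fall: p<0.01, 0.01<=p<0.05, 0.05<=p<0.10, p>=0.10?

p-value bracket: p>=0.10

Exact binomial: n=21, k=16, p₀=1/2=0.5000
P(X≤16) from Σ C(n,i)·p₀^i·(1−p₀)^(n−i)
p-value (one-sided, H₁ less) = 0.99640
→ bracket: p>=0.10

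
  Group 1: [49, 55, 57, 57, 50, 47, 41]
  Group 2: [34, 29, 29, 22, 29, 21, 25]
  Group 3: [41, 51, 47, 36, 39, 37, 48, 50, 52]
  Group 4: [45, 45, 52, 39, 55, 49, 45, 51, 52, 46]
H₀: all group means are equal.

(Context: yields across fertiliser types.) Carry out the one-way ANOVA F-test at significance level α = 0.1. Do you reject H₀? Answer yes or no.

reject H₀: yes

Group means [50.86, 27.00, 44.56, 47.90], grand mean 43.182
SSB = Σnᵢ(x̄ᵢ−x̄)² = 2484.930; SSW = ΣΣ(x−x̄ᵢ)² = 855.979
MSB = 2484.930/3 = 828.3099; MSW = 855.979/29 = 29.5165
F = MSB/MSW = 28.0626
df = (3, 29)
p-value (upper-tail) = 0.00000
At α=0.1: p < α → reject H₀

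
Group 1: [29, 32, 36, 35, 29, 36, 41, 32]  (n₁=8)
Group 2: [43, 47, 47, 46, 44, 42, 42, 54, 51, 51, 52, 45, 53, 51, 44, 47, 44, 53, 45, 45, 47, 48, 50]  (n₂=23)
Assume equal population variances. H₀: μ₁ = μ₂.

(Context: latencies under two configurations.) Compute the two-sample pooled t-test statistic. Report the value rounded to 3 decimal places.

test statistic = -8.749

x̄₁=33.750, s₁=4.062, n₁=8
x̄₂=47.435, s₂=3.727, n₂=23
s_p² = [7·4.062² + 22·3.727²]/29 = 14.5225
SE = √(s_p²·(1/8+1/23)) = 1.5642
t = (33.750−47.435)/1.5642 = -8.7487
df = 29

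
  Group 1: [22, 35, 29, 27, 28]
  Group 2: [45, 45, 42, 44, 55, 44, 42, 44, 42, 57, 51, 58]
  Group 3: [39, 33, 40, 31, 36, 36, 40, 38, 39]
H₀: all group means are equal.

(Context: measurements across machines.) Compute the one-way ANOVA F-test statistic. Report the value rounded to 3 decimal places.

Group means [28.20, 47.42, 36.89], grand mean 40.077
SSB = Σnᵢ(x̄ᵢ−x̄)² = 1443.241; SSW = ΣΣ(x−x̄ᵢ)² = 576.606
MSB = 1443.241/2 = 721.6203; MSW = 576.606/23 = 25.0698
F = MSB/MSW = 28.7844
df = (2, 23)

test statistic = 28.784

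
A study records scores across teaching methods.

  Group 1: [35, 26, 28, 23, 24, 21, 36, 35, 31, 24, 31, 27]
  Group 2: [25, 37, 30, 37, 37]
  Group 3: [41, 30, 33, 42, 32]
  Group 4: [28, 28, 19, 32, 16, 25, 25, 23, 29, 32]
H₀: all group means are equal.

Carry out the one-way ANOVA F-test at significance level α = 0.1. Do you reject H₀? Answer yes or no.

Group means [28.42, 33.20, 35.60, 25.70], grand mean 29.438
SSB = Σnᵢ(x̄ᵢ−x̄)² = 412.858; SSW = ΣΣ(x−x̄ᵢ)² = 779.017
MSB = 412.858/3 = 137.6194; MSW = 779.017/28 = 27.8220
F = MSB/MSW = 4.9464
df = (3, 28)
p-value (upper-tail) = 0.00702
At α=0.1: p < α → reject H₀

reject H₀: yes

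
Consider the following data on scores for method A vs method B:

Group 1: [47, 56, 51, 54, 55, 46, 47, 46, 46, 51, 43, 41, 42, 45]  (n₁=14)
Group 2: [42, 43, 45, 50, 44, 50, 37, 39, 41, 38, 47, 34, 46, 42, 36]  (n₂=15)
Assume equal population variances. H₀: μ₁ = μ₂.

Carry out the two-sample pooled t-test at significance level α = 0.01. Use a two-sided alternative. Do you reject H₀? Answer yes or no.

x̄₁=47.857, s₁=4.802, n₁=14
x̄₂=42.267, s₂=4.877, n₂=15
s_p² = [13·4.802² + 14·4.877²]/27 = 23.4314
SE = √(s_p²·(1/14+1/15)) = 1.7988
t = (47.857−42.267)/1.7988 = 3.1079
df = 27
p-value (two-sided) = 0.00440
At α=0.01: p < α → reject H₀

reject H₀: yes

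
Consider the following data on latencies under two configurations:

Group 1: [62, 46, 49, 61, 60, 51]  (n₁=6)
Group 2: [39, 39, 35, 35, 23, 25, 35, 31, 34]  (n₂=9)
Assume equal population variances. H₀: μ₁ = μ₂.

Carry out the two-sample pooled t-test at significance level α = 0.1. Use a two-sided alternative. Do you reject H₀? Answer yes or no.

reject H₀: yes

x̄₁=54.833, s₁=6.969, n₁=6
x̄₂=32.889, s₂=5.622, n₂=9
s_p² = [5·6.969² + 8·5.622²]/13 = 38.1325
SE = √(s_p²·(1/6+1/9)) = 3.2546
t = (54.833−32.889)/3.2546 = 6.7426
df = 13
p-value (two-sided) = 0.00001
At α=0.1: p < α → reject H₀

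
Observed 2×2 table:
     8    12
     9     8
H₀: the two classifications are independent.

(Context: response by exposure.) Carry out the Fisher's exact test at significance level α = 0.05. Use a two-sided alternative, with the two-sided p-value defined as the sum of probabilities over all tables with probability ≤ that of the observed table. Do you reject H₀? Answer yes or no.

Margins: r₁=20, r₂=17, c₁=17, c₂=20, n=37
p_obs = C(20,8)·C(17,9)/C(37,17); sum pmf over tables with pmf ≤ p_obs
p-value (two-sided) = 0.51738
At α=0.05: p ≥ α → fail to reject H₀

reject H₀: no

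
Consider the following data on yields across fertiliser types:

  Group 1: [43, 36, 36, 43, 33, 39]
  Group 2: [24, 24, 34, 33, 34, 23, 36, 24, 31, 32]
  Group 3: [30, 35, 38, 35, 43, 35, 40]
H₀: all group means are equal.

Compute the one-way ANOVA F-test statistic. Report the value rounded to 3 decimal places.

Group means [38.33, 29.50, 36.57], grand mean 33.957
SSB = Σnᵢ(x̄ᵢ−x̄)² = 361.409; SSW = ΣΣ(x−x̄ᵢ)² = 425.548
MSB = 361.409/2 = 180.7045; MSW = 425.548/20 = 21.2774
F = MSB/MSW = 8.4928
df = (2, 20)

test statistic = 8.493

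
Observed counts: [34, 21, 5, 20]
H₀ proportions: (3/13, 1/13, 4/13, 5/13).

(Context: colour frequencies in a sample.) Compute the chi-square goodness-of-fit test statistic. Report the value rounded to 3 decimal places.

n = 80; E_i = n·p_i = [18.46, 6.15, 24.62, 30.77]
χ² = (34−18.46)²/18.46 + (21−6.15)²/6.15 + (5−24.62)²/24.62 + (20−30.77)²/30.77 = 68.2948
df = 3

test statistic = 68.295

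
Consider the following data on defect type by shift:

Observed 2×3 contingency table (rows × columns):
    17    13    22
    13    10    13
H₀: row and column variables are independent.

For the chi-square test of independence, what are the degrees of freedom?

degrees of freedom = 2

df = (r−1)(c−1) = (2−1)·(3−1) = 2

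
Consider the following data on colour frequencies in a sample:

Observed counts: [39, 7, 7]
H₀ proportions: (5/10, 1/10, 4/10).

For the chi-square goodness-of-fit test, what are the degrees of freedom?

degrees of freedom = 2

df = k − 1 = 3 − 1 = 2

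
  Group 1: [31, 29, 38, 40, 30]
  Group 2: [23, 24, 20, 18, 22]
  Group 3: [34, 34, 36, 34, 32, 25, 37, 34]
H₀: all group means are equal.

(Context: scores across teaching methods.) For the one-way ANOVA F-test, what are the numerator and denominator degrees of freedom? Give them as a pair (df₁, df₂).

k = 3 groups, N = 18 total
df = (k−1, N−k) = (3−1, 18−3) = (2, 15)

degrees of freedom = [2, 15]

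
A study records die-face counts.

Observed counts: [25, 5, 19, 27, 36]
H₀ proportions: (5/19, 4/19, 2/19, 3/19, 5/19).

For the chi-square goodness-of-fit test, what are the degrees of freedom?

df = k − 1 = 5 − 1 = 4

degrees of freedom = 4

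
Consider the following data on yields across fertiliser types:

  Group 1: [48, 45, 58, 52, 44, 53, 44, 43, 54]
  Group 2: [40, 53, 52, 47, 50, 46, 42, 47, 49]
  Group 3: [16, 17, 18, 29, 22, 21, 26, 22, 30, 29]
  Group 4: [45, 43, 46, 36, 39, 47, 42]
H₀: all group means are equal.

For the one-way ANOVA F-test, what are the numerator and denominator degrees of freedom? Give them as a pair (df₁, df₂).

degrees of freedom = [3, 31]

k = 4 groups, N = 35 total
df = (k−1, N−k) = (4−1, 35−4) = (3, 31)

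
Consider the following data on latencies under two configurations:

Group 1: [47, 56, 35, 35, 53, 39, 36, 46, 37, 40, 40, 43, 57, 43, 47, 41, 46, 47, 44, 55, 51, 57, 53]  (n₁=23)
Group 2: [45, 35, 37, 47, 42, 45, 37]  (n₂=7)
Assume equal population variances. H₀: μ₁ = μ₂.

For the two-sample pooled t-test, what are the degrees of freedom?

degrees of freedom = 28

df = n₁ + n₂ − 2 = 23 + 7 − 2 = 28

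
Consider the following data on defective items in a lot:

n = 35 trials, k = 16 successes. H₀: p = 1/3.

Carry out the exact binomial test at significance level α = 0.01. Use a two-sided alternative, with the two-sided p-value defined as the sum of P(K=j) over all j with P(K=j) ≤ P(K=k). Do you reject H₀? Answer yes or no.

Exact binomial: n=35, k=16, p₀=1/3=0.3333
P(X=j) = C(n,j)·p₀^j·(1−p₀)^(n−j); p = Σ P(X=j) over j with P(X=j) ≤ P(X=16)
p-value (two-sided) = 0.15013
At α=0.01: p ≥ α → fail to reject H₀

reject H₀: no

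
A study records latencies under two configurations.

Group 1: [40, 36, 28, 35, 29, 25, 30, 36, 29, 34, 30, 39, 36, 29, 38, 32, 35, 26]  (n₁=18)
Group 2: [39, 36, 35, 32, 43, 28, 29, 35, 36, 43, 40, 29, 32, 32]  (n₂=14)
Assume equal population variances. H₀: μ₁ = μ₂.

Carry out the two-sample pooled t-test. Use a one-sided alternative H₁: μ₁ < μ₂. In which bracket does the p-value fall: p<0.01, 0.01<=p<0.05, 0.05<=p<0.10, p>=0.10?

x̄₁=32.611, s₁=4.526, n₁=18
x̄₂=34.929, s₂=4.953, n₂=14
s_p² = [17·4.526² + 13·4.953²]/30 = 22.2402
SE = √(s_p²·(1/18+1/14)) = 1.6805
t = (32.611−34.929)/1.6805 = -1.3790
df = 30
p-value (one-sided, H₁ less) = 0.08904
→ bracket: 0.05<=p<0.10

p-value bracket: 0.05<=p<0.10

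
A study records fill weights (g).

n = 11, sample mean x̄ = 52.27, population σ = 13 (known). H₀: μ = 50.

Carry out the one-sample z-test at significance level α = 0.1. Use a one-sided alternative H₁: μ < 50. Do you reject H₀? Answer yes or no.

SE = σ/√n = 13/√11 = 3.9196
z = (x̄−μ₀)/SE = (52.27−50)/3.9196 = 0.5791
p-value (one-sided, H₁ less) = 0.71875
At α=0.1: p ≥ α → fail to reject H₀

reject H₀: no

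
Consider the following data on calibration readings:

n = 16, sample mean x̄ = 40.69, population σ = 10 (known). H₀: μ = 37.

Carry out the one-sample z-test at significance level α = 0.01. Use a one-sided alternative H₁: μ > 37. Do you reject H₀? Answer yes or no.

reject H₀: no

SE = σ/√n = 10/√16 = 2.5000
z = (x̄−μ₀)/SE = (40.69−37)/2.5000 = 1.4760
p-value (one-sided, H₁ greater) = 0.06997
At α=0.01: p ≥ α → fail to reject H₀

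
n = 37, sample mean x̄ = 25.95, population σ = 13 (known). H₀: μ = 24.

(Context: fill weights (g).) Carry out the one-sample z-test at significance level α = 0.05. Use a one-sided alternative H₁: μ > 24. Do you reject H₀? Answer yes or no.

SE = σ/√n = 13/√37 = 2.1372
z = (x̄−μ₀)/SE = (25.95−24)/2.1372 = 0.9124
p-value (one-sided, H₁ greater) = 0.18078
At α=0.05: p ≥ α → fail to reject H₀

reject H₀: no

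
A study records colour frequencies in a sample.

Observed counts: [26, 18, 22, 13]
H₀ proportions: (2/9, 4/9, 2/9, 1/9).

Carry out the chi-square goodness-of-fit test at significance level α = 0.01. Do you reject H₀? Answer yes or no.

reject H₀: yes

n = 79; E_i = n·p_i = [17.56, 35.11, 17.56, 8.78]
χ² = (26−17.56)²/17.56 + (18−35.11)²/35.11 + (22−17.56)²/17.56 + (13−8.78)²/8.78 = 15.5570
df = 3
p-value (upper-tail) = 0.00140
At α=0.01: p < α → reject H₀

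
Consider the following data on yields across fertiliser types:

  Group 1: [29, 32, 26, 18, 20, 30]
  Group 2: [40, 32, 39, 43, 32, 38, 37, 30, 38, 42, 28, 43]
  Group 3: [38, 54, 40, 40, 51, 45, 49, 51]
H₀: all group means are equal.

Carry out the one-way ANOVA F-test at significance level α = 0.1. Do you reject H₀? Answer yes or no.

reject H₀: yes

Group means [25.83, 36.83, 46.00], grand mean 37.115
SSB = Σnᵢ(x̄ᵢ−x̄)² = 1396.154; SSW = ΣΣ(x−x̄ᵢ)² = 712.500
MSB = 1396.154/2 = 698.0769; MSW = 712.500/23 = 30.9783
F = MSB/MSW = 22.5344
df = (2, 23)
p-value (upper-tail) = 0.00000
At α=0.1: p < α → reject H₀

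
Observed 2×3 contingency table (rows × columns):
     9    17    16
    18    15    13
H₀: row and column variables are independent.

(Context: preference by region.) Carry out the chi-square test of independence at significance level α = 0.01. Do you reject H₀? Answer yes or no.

Row totals [42, 46], col totals [27, 32, 29], n=88
χ² = (9−12.89)²/12.89 + (17−15.27)²/15.27 + (16−13.84)²/13.84 + (18−14.11)²/14.11 + (15−16.73)²/16.73 + (13−15.16)²/15.16 = 3.2603
df = 2
p-value (upper-tail) = 0.19590
At α=0.01: p ≥ α → fail to reject H₀

reject H₀: no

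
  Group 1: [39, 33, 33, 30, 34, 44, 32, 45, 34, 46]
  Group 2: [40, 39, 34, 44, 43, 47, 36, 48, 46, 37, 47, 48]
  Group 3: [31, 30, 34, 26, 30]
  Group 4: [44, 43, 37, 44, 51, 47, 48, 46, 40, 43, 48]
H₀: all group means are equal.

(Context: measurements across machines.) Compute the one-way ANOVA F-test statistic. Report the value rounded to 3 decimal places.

Group means [37.00, 42.42, 30.20, 44.64], grand mean 40.026
SSB = Σnᵢ(x̄ᵢ−x̄)² = 876.712; SSW = ΣΣ(x−x̄ᵢ)² = 790.262
MSB = 876.712/3 = 292.2372; MSW = 790.262/34 = 23.2430
F = MSB/MSW = 12.5731
df = (3, 34)

test statistic = 12.573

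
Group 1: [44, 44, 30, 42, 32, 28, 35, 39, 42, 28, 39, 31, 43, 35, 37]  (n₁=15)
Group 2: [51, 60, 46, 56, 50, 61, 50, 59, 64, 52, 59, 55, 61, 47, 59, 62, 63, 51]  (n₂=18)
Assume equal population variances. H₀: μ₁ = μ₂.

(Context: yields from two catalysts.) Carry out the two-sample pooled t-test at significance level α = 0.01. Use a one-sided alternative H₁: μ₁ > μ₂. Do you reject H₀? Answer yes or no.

reject H₀: no

x̄₁=36.600, s₁=5.792, n₁=15
x̄₂=55.889, s₂=5.749, n₂=18
s_p² = [14·5.792² + 17·5.749²]/31 = 33.2703
SE = √(s_p²·(1/15+1/18)) = 2.0165
t = (36.600−55.889)/2.0165 = -9.5654
df = 31
p-value (one-sided, H₁ greater) = 1.00000
At α=0.01: p ≥ α → fail to reject H₀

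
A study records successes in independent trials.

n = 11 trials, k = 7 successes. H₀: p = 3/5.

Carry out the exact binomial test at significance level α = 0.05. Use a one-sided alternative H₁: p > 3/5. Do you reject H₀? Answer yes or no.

reject H₀: no

Exact binomial: n=11, k=7, p₀=3/5=0.6000
P(X≥7) from Σ C(n,i)·p₀^i·(1−p₀)^(n−i)
p-value (one-sided, H₁ greater) = 0.53277
At α=0.05: p ≥ α → fail to reject H₀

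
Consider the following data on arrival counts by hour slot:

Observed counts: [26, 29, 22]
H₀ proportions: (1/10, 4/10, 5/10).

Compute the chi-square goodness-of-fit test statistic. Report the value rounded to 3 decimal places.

test statistic = 50.669

n = 77; E_i = n·p_i = [7.70, 30.80, 38.50]
χ² = (26−7.70)²/7.70 + (29−30.80)²/30.80 + (22−38.50)²/38.50 = 50.6688
df = 2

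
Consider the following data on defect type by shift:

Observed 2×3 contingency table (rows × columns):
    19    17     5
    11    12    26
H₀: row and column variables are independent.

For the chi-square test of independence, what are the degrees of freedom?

df = (r−1)(c−1) = (2−1)·(3−1) = 2

degrees of freedom = 2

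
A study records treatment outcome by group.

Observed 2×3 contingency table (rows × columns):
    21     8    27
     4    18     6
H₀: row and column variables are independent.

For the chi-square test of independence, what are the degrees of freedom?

degrees of freedom = 2

df = (r−1)(c−1) = (2−1)·(3−1) = 2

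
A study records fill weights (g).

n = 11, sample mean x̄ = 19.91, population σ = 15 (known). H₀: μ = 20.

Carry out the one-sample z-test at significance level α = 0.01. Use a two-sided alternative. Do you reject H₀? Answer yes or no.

SE = σ/√n = 15/√11 = 4.5227
z = (x̄−μ₀)/SE = (19.91−20)/4.5227 = -0.0199
p-value (two-sided) = 0.98412
At α=0.01: p ≥ α → fail to reject H₀

reject H₀: no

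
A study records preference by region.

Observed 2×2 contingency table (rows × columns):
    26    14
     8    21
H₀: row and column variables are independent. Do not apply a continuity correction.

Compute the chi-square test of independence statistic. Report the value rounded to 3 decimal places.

Row totals [40, 29], col totals [34, 35], n=69
χ² = (26−19.71)²/19.71 + (14−20.29)²/20.29 + (8−14.29)²/14.29 + (21−14.71)²/14.71 = 9.4151
df = 1

test statistic = 9.415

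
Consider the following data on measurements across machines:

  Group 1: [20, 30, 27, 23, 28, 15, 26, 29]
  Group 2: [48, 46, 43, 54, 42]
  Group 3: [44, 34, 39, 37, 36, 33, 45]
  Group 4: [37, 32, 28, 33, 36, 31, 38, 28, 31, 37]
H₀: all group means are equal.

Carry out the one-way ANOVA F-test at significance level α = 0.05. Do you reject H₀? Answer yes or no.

Group means [24.75, 46.60, 38.29, 33.10], grand mean 34.333
SSB = Σnᵢ(x̄ᵢ−x̄)² = 1611.638; SSW = ΣΣ(x−x̄ᵢ)² = 531.029
MSB = 1611.638/3 = 537.2127; MSW = 531.029/26 = 20.4242
F = MSB/MSW = 26.3028
df = (3, 26)
p-value (upper-tail) = 0.00000
At α=0.05: p < α → reject H₀

reject H₀: yes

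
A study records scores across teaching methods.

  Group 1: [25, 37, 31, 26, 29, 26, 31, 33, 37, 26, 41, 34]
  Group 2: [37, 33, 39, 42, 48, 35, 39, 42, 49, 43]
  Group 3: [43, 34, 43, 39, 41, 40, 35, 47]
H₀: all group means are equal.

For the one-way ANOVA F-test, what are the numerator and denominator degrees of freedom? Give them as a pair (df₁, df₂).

degrees of freedom = [2, 27]

k = 3 groups, N = 30 total
df = (k−1, N−k) = (3−1, 30−3) = (2, 27)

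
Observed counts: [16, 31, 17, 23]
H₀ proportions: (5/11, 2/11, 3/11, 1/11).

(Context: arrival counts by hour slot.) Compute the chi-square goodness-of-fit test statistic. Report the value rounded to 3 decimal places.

test statistic = 59.292

n = 87; E_i = n·p_i = [39.55, 15.82, 23.73, 7.91]
χ² = (16−39.55)²/39.55 + (31−15.82)²/15.82 + (17−23.73)²/23.73 + (23−7.91)²/7.91 = 59.2916
df = 3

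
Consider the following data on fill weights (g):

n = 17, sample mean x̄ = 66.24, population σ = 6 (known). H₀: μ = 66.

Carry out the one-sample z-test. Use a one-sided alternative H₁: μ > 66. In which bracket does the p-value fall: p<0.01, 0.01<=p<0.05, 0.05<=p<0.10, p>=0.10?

p-value bracket: p>=0.10

SE = σ/√n = 6/√17 = 1.4552
z = (x̄−μ₀)/SE = (66.24−66)/1.4552 = 0.1649
p-value (one-sided, H₁ greater) = 0.43450
→ bracket: p>=0.10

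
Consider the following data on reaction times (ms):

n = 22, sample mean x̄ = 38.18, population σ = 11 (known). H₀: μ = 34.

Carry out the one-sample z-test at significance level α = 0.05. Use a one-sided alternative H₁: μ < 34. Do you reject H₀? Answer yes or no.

SE = σ/√n = 11/√22 = 2.3452
z = (x̄−μ₀)/SE = (38.18−34)/2.3452 = 1.7824
p-value (one-sided, H₁ less) = 0.96265
At α=0.05: p ≥ α → fail to reject H₀

reject H₀: no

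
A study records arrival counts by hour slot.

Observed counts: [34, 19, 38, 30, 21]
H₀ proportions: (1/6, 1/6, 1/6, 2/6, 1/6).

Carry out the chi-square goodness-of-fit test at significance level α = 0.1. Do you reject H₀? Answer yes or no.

reject H₀: yes

n = 142; E_i = n·p_i = [23.67, 23.67, 23.67, 47.33, 23.67]
χ² = (34−23.67)²/23.67 + (19−23.67)²/23.67 + (38−23.67)²/23.67 + (30−47.33)²/47.33 + (21−23.67)²/23.67 = 20.7606
df = 4
p-value (upper-tail) = 0.00035
At α=0.1: p < α → reject H₀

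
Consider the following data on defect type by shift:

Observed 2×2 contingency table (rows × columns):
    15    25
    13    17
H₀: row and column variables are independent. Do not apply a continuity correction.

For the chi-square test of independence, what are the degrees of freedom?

df = (r−1)(c−1) = (2−1)·(2−1) = 1

degrees of freedom = 1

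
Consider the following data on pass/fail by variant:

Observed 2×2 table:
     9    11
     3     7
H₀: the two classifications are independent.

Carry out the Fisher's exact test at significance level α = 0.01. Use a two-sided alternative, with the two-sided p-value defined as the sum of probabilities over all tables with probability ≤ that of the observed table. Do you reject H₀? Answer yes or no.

reject H₀: no

Margins: r₁=20, r₂=10, c₁=12, c₂=18, n=30
p_obs = C(20,9)·C(10,3)/C(30,12); sum pmf over tables with pmf ≤ p_obs
p-value (two-sided) = 0.69415
At α=0.01: p ≥ α → fail to reject H₀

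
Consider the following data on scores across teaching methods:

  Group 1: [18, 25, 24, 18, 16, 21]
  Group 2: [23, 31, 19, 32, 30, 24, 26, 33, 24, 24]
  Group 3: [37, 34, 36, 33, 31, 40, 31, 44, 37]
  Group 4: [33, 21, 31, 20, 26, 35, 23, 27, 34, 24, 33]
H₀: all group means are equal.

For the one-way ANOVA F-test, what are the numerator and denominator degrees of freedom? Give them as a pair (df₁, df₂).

degrees of freedom = [3, 32]

k = 4 groups, N = 36 total
df = (k−1, N−k) = (4−1, 36−4) = (3, 32)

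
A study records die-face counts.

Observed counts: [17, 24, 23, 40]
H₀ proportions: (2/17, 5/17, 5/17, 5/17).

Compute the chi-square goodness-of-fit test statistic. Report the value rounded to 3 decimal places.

test statistic = 8.053

n = 104; E_i = n·p_i = [12.24, 30.59, 30.59, 30.59]
χ² = (17−12.24)²/12.24 + (24−30.59)²/30.59 + (23−30.59)²/30.59 + (40−30.59)²/30.59 = 8.0529
df = 3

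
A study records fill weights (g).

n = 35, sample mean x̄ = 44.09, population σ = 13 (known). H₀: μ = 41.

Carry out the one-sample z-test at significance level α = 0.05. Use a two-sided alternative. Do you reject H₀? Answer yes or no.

SE = σ/√n = 13/√35 = 2.1974
z = (x̄−μ₀)/SE = (44.09−41)/2.1974 = 1.4062
p-value (two-sided) = 0.15966
At α=0.05: p ≥ α → fail to reject H₀

reject H₀: no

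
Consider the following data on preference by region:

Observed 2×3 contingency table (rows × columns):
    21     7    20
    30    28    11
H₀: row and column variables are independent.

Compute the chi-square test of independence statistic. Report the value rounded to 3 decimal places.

Row totals [48, 69], col totals [51, 35, 31], n=117
χ² = (21−20.92)²/20.92 + (7−14.36)²/14.36 + (20−12.72)²/12.72 + (30−30.08)²/30.08 + (28−20.64)²/20.64 + (11−18.28)²/18.28 = 13.4657
df = 2

test statistic = 13.466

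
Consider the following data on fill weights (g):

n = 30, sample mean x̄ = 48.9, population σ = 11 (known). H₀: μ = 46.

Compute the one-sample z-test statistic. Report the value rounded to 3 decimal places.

SE = σ/√n = 11/√30 = 2.0083
z = (x̄−μ₀)/SE = (48.9−46)/2.0083 = 1.4440

test statistic = 1.444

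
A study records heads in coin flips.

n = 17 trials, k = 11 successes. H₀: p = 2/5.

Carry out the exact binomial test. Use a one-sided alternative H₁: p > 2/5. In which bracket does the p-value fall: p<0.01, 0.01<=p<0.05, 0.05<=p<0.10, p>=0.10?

Exact binomial: n=17, k=11, p₀=2/5=0.4000
P(X≥11) from Σ C(n,i)·p₀^i·(1−p₀)^(n−i)
p-value (one-sided, H₁ greater) = 0.03481
→ bracket: 0.01<=p<0.05

p-value bracket: 0.01<=p<0.05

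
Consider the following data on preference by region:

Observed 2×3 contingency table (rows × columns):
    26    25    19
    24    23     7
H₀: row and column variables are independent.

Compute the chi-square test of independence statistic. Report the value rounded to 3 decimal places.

test statistic = 3.699

Row totals [70, 54], col totals [50, 48, 26], n=124
χ² = (26−28.23)²/28.23 + (25−27.10)²/27.10 + (19−14.68)²/14.68 + (24−21.77)²/21.77 + (23−20.90)²/20.90 + (7−11.32)²/11.32 = 3.6989
df = 2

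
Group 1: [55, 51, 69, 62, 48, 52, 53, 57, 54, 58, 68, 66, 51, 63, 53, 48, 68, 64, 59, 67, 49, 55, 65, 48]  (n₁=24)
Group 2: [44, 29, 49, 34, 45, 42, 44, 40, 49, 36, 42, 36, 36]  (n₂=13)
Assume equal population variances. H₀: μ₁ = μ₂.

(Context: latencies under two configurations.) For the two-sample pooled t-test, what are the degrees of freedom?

df = n₁ + n₂ − 2 = 24 + 13 − 2 = 35

degrees of freedom = 35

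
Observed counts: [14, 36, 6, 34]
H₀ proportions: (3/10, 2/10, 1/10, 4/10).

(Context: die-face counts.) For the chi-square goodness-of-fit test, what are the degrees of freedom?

df = k − 1 = 4 − 1 = 3

degrees of freedom = 3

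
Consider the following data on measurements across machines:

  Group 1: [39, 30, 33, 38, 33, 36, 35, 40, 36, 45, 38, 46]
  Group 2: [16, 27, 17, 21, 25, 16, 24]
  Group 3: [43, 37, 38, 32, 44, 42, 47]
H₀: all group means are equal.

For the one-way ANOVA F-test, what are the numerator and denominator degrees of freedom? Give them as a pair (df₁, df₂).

k = 3 groups, N = 26 total
df = (k−1, N−k) = (3−1, 26−3) = (2, 23)

degrees of freedom = [2, 23]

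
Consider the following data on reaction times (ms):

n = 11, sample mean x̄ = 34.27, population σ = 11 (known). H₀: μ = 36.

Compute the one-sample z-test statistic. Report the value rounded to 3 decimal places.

test statistic = -0.522

SE = σ/√n = 11/√11 = 3.3166
z = (x̄−μ₀)/SE = (34.27−36)/3.3166 = -0.5216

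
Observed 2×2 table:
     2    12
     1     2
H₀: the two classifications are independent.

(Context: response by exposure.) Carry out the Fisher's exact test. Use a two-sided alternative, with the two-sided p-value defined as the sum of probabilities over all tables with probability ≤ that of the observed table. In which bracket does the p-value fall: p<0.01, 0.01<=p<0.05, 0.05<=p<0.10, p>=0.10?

p-value bracket: p>=0.10

Margins: r₁=14, r₂=3, c₁=3, c₂=14, n=17
p_obs = C(14,2)·C(3,1)/C(17,3); sum pmf over tables with pmf ≤ p_obs
p-value (two-sided) = 0.46471
→ bracket: p>=0.10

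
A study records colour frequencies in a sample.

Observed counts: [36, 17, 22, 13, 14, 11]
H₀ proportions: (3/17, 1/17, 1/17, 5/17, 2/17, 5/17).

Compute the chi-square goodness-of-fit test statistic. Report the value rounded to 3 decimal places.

test statistic = 91.752

n = 113; E_i = n·p_i = [19.94, 6.65, 6.65, 33.24, 13.29, 33.24]
χ² = (36−19.94)²/19.94 + (17−6.65)²/6.65 + (22−6.65)²/6.65 + (13−33.24)²/33.24 + (14−13.29)²/13.29 + (11−33.24)²/33.24 = 91.7522
df = 5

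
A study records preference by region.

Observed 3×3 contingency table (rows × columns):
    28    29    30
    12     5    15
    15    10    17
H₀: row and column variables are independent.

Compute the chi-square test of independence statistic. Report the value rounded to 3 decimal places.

test statistic = 4.166

Row totals [87, 32, 42], col totals [55, 44, 62], n=161
χ² = (28−29.72)²/29.72 + (29−23.78)²/23.78 + (30−33.50)²/33.50 + (12−10.93)²/10.93 + (5−8.75)²/8.75 + (15−12.32)²/12.32 + (15−14.35)²/14.35 + (10−11.48)²/11.48 + (17−16.17)²/16.17 = 4.1657
df = 4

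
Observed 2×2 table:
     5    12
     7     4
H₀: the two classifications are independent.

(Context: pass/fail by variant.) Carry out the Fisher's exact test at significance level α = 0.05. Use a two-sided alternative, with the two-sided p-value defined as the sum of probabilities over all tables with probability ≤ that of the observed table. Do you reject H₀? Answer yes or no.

reject H₀: no

Margins: r₁=17, r₂=11, c₁=12, c₂=16, n=28
p_obs = C(17,5)·C(11,7)/C(28,12); sum pmf over tables with pmf ≤ p_obs
p-value (two-sided) = 0.12115
At α=0.05: p ≥ α → fail to reject H₀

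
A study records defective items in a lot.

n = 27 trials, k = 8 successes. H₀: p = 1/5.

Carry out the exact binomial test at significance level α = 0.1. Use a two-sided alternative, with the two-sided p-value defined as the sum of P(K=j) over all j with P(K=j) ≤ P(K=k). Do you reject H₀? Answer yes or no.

Exact binomial: n=27, k=8, p₀=1/5=0.2000
P(X=j) = C(n,j)·p₀^j·(1−p₀)^(n−j); p = Σ P(X=j) over j with P(X=j) ≤ P(X=8)
p-value (two-sided) = 0.22734
At α=0.1: p ≥ α → fail to reject H₀

reject H₀: no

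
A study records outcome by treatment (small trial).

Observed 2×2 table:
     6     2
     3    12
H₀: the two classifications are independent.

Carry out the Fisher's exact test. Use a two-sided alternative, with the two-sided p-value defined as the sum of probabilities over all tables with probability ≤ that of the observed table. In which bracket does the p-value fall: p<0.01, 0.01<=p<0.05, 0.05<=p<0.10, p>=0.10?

Margins: r₁=8, r₂=15, c₁=9, c₂=14, n=23
p_obs = C(8,6)·C(15,3)/C(23,9); sum pmf over tables with pmf ≤ p_obs
p-value (two-sided) = 0.02276
→ bracket: 0.01<=p<0.05

p-value bracket: 0.01<=p<0.05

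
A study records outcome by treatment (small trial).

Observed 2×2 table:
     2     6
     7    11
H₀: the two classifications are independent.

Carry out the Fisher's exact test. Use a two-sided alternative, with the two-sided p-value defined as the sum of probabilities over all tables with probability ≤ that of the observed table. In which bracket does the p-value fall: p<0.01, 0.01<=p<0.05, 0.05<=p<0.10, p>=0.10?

p-value bracket: p>=0.10

Margins: r₁=8, r₂=18, c₁=9, c₂=17, n=26
p_obs = C(8,2)·C(18,7)/C(26,9); sum pmf over tables with pmf ≤ p_obs
p-value (two-sided) = 0.66729
→ bracket: p>=0.10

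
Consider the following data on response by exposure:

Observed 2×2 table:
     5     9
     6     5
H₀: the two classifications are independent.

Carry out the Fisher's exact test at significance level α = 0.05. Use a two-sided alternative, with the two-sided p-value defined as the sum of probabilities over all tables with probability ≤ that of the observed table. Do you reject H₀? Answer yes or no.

Margins: r₁=14, r₂=11, c₁=11, c₂=14, n=25
p_obs = C(14,5)·C(11,6)/C(25,11); sum pmf over tables with pmf ≤ p_obs
p-value (two-sided) = 0.43466
At α=0.05: p ≥ α → fail to reject H₀

reject H₀: no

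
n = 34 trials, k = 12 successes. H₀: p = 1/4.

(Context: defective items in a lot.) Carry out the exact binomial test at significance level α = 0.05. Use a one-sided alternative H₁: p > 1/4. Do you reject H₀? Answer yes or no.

Exact binomial: n=34, k=12, p₀=1/4=0.2500
P(X≥12) from Σ C(n,i)·p₀^i·(1−p₀)^(n−i)
p-value (one-sided, H₁ greater) = 0.11930
At α=0.05: p ≥ α → fail to reject H₀

reject H₀: no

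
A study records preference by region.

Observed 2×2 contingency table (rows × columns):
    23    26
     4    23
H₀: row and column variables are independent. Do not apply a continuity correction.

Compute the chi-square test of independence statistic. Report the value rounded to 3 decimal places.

test statistic = 7.843

Row totals [49, 27], col totals [27, 49], n=76
χ² = (23−17.41)²/17.41 + (26−31.59)²/31.59 + (4−9.59)²/9.59 + (23−17.41)²/17.41 = 7.8428
df = 1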